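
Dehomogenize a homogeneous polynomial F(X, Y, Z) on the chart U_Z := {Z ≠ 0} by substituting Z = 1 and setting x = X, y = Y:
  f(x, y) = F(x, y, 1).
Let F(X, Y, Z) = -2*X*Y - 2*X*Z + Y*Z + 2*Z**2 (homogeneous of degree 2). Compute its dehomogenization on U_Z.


f(x, y) = -2*x*y - 2*x + y + 2

On U_Z we set Z = 1. Each monomial c·X^i·Y^j·Z^k in F becomes c·x^i·y^j·1^k = c·x^i·y^j.
Substituting Z = 1: F(X, Y, 1) = -2*x*y - 2*x + y + 2.
Note: deg(f) ≤ deg(F) = 2; strict inequality happens when F is divisible by Z (lost terms).


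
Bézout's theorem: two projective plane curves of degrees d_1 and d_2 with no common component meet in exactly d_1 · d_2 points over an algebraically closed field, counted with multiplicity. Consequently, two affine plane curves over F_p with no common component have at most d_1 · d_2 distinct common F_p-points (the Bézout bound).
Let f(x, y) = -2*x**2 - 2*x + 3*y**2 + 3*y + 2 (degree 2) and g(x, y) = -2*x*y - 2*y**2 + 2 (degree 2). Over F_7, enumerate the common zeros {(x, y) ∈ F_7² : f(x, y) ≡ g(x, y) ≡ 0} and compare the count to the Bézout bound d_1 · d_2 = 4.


Common zeros: ∅; count = 0; Bézout bound = 4.

deg(f) = 2, deg(g) = 2, so Bézout bound = 4.
Scan x ∈ F_7. For each x, list the y ∈ F_7 with f(x, y) ≡ 0 and those with g(x, y) ≡ 0 (mod 7); the common zeros in that column are the intersection.
  x = 0: f ≡ 0 at y ∈ ∅; g ≡ 0 at y ∈ {1, 6}; common: ∅.
  x = 1: f ≡ 0 at y ∈ ∅; g ≡ 0 at y ∈ ∅; common: ∅.
  x = 2: f ≡ 0 at y ∈ ∅; g ≡ 0 at y ∈ {2, 3}; common: ∅.
  x = 3: f ≡ 0 at y ∈ {3}; g ≡ 0 at y ∈ ∅; common: ∅.
  x = 4: f ≡ 0 at y ∈ ∅; g ≡ 0 at y ∈ ∅; common: ∅.
  x = 5: f ≡ 0 at y ∈ ∅; g ≡ 0 at y ∈ {4, 5}; common: ∅.
  x = 6: f ≡ 0 at y ∈ ∅; g ≡ 0 at y ∈ ∅; common: ∅.
Collecting: common zeros = ∅, so the count is 0.
Comparison with the Bézout bound: 0 ≤ 4 = deg(f)·deg(g), as expected for curves with no common component (the affine F_7-count falls short of the bound because intersections may lie at infinity, over extension fields, or carry multiplicity).


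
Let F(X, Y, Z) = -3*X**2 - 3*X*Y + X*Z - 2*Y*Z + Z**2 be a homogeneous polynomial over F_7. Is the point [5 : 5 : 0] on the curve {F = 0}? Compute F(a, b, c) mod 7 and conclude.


F(5,5,0) ≡ 4 (mod 7); P is NOT on the curve.

Evaluate F(5, 5, 0) term-by-term (mod 7).
  -3*X**2 ↦ -3·25·1·1 = -75
  -3*X*Y ↦ -3·5·5·1 = -75
  X*Z ↦ 1·5·1·0 = 0
  -2*Y*Z ↦ -2·1·5·0 = 0
  Z**2 ↦ 1·1·1·0 = 0
Sum: F(5, 5, 0) = (-75) + (-75) + (0) + (0) + (0) = -150.
Reducing mod 7: -150 ≡ 4 (mod 7).
Since F(a, b, c) ≡ 4 ≠ 0 (mod 7), P does NOT lie on the curve.


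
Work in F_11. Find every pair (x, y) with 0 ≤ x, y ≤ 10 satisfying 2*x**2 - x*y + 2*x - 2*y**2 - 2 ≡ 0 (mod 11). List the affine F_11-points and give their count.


Affine F_11-points: {(3, 0), (3, 4), (4, 2), (4, 7), (5, 6), (5, 8), (7, 0), (7, 2), (8, 1), (8, 6), (9, 4), (9, 8)}; count = 12.

For each of the 121 pairs (x, y) ∈ F_11², evaluate f(x, y) mod 11. Record the zeros.
  x = 0: [0↦9, 1↦7, 2↦1, 3↦2, 4↦10, 5↦3, 6↦3, 7↦10, 8↦2, 9↦1, 10↦7]  zeros at y ∈ ∅
  x = 1: [0↦2, 1↦10, 2↦3, 3↦3, 4↦10, 5↦2, 6↦1, 7↦7, 8↦9, 9↦7, 10↦1]  zeros at y ∈ ∅
  x = 2: [0↦10, 1↦6, 2↦9, 3↦8, 4↦3, 5↦5, 6↦3, 7↦8, 8↦9, 9↦6, 10↦10]  zeros at y ∈ ∅
  x = 3: [0↦0, 1↦6, 2↦8, 3↦6, 4↦0, 5↦1, 6↦9, 7↦2, 8↦2, 9↦9, 10↦1]  zeros at y ∈ {0, 4}
  x = 4: [0↦5, 1↦10, 2↦0, 3↦8, 4↦1, 5↦1, 6↦8, 7↦0, 8↦10, 9↦5, 10↦7]  zeros at y ∈ {2, 7}
  x = 5: [0↦3, 1↦7, 2↦7, 3↦3, 4↦6, 5↦5, 6↦0, 7↦2, 8↦0, 9↦5, 10↦6]  zeros at y ∈ {6, 8}
  x = 6: [0↦5, 1↦8, 2↦7, 3↦2, 4↦4, 5↦2, 6↦7, 7↦8, 8↦5, 9↦9, 10↦9]  zeros at y ∈ ∅
  x = 7: [0↦0, 1↦2, 2↦0, 3↦5, 4↦6, 5↦3, 6↦7, 7↦7, 8↦3, 9↦6, 10↦5]  zeros at y ∈ {0, 2}
  x = 8: [0↦10, 1↦0, 2↦8, 3↦1, 4↦1, 5↦8, 6↦0, 7↦10, 8↦5, 9↦7, 10↦5]  zeros at y ∈ {1, 6}
  x = 9: [0↦2, 1↦2, 2↦9, 3↦1, 4↦0, 5↦6, 6↦8, 7↦6, 8↦0, 9↦1, 10↦9]  zeros at y ∈ {4, 8}
  x = 10: [0↦9, 1↦8, 2↦3, 3↦5, 4↦3, 5↦8, 6↦9, 7↦6, 8↦10, 9↦10, 10↦6]  zeros at y ∈ ∅
Collecting zeros: affine points = {(3, 0), (3, 4), (4, 2), (4, 7), (5, 6), (5, 8), (7, 0), (7, 2), (8, 1), (8, 6), (9, 4), (9, 8)}.
Total count |C(F_11)_aff| = 12.


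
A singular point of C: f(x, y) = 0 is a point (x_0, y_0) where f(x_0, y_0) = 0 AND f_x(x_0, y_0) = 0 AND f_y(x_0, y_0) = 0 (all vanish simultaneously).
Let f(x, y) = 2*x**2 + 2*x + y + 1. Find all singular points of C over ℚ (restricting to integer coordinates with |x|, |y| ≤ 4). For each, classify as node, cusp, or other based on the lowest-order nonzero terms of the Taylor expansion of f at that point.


No singular points in the scanned grid; C is smooth there.

Compute partial derivatives:
  f_x = 4*x + 2.
  f_y = 1.
f_y = 1 is a nonzero constant, so f_y never vanishes: no point (x, y) can satisfy f = f_x = f_y = 0. In particular no (x, y) ∈ {−4, ..., 4}² is singular; the curve is smooth.


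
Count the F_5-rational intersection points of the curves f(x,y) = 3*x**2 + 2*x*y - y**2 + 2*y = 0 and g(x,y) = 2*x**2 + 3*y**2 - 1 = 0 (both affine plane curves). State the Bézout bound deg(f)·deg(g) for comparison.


Common zeros: {(2, 4)}; count = 1; Bézout bound = 4.

deg(f) = 2, deg(g) = 2, so Bézout bound = 4.
Scan x ∈ F_5. For each x, list the y ∈ F_5 with f(x, y) ≡ 0 and those with g(x, y) ≡ 0 (mod 5); the common zeros in that column are the intersection.
  x = 0: f ≡ 0 at y ∈ {0, 2}; g ≡ 0 at y ∈ ∅; common: ∅.
  x = 1: f ≡ 0 at y ∈ ∅; g ≡ 0 at y ∈ ∅; common: ∅.
  x = 2: f ≡ 0 at y ∈ {2, 4}; g ≡ 0 at y ∈ {1, 4}; common: {4}.
  x = 3: f ≡ 0 at y ∈ ∅; g ≡ 0 at y ∈ {1, 4}; common: ∅.
  x = 4: f ≡ 0 at y ∈ ∅; g ≡ 0 at y ∈ ∅; common: ∅.
Collecting: common zeros = {(2, 4)}, so the count is 1.
Comparison with the Bézout bound: 1 ≤ 4 = deg(f)·deg(g), as expected for curves with no common component (the affine F_5-count falls short of the bound because intersections may lie at infinity, over extension fields, or carry multiplicity).


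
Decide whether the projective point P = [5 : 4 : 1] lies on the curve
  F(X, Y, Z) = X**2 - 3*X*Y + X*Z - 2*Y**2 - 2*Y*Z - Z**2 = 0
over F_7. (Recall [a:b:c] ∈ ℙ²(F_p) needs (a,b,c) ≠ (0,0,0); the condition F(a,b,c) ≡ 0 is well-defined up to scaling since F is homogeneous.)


F(5,4,1) ≡ 6 (mod 7); P is NOT on the curve.

Evaluate F(5, 4, 1) term-by-term (mod 7).
  X**2 ↦ 1·25·1·1 = 25
  -3*X*Y ↦ -3·5·4·1 = -60
  X*Z ↦ 1·5·1·1 = 5
  -2*Y**2 ↦ -2·1·16·1 = -32
  -2*Y*Z ↦ -2·1·4·1 = -8
  -Z**2 ↦ -1·1·1·1 = -1
Sum: F(5, 4, 1) = (25) + (-60) + (5) + (-32) + (-8) + (-1) = -71.
Reducing mod 7: -71 ≡ 6 (mod 7).
Since F(a, b, c) ≡ 6 ≠ 0 (mod 7), P does NOT lie on the curve.


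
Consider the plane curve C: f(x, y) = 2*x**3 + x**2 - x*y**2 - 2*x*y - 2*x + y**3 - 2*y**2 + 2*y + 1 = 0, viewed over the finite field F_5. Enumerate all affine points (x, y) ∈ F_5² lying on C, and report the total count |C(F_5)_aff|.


Affine F_5-points: {(0, 2), (1, 1), (2, 2), (3, 1)}; count = 4.

For each of the 25 pairs (x, y) ∈ F_5², evaluate f(x, y) mod 5. Record the zeros.
  x = 0: [0↦1, 1↦2, 2↦0, 3↦1, 4↦1]  zeros at y ∈ {2}
  x = 1: [0↦2, 1↦0, 2↦3, 3↦2, 4↦3]  zeros at y ∈ {1}
  x = 2: [0↦2, 1↦2, 2↦0, 3↦2, 4↦4]  zeros at y ∈ {2}
  x = 3: [0↦3, 1↦0, 2↦3, 3↦3, 4↦1]  zeros at y ∈ {1}
  x = 4: [0↦2, 1↦1, 2↦4, 3↦2, 4↦1]  zeros at y ∈ ∅
Collecting zeros: affine points = {(0, 2), (1, 1), (2, 2), (3, 1)}.
Total count |C(F_5)_aff| = 4.


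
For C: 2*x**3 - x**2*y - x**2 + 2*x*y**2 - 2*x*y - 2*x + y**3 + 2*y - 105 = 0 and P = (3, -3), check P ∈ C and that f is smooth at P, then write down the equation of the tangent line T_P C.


Tangent line at P: 88*x - 22*y - 330 = 0.

Step 1: f(3, -3) = 0, so P lies on C.
Step 2: partial derivatives
  f_x(x, y) = 6*x**2 - 2*x*y - 2*x + 2*y**2 - 2*y - 2, f_y(x, y) = -x**2 + 4*x*y - 2*x + 3*y**2 + 2.
  f_x(P) = 88, f_y(P) = -22 (gradient nonzero, so P is smooth).
Step 3: tangent line at P: 88·(x − 3) + -22·(y − -3) = 0.
Expanding: 88*x - 22*y - 330 = 0.


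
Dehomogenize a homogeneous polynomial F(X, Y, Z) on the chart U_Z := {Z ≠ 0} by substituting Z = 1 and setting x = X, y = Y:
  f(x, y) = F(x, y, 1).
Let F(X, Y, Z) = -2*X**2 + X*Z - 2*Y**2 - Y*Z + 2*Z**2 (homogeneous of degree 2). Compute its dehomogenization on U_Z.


f(x, y) = -2*x**2 + x - 2*y**2 - y + 2

On U_Z we set Z = 1. Each monomial c·X^i·Y^j·Z^k in F becomes c·x^i·y^j·1^k = c·x^i·y^j.
Substituting Z = 1: F(X, Y, 1) = -2*x**2 + x - 2*y**2 - y + 2.
Note: deg(f) ≤ deg(F) = 2; strict inequality happens when F is divisible by Z (lost terms).


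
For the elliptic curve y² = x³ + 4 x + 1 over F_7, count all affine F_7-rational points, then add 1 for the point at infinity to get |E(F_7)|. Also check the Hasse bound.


Affine points = {(0, 1), (0, 6), (4, 2), (4, 5)}; affine count = 4; |E(F_7)| = 5.

Discriminant check: Δ ∝ 4a³ + 27b² = 4·4³ + 27·1² = 4·64 + 27·1 ≡ 3 (mod 7). Nonzero ⇒ E is nonsingular.
For each x ∈ F_7, compute rhs = x³ + 4·x + 1 mod 7, then count y ∈ F_7 with y² ≡ rhs.
  x = 0: rhs = 1, matching y values: 1, 6 (2 points).
  x = 1: rhs = 6, matching y values: none (0 points).
  x = 2: rhs = 3, matching y values: none (0 points).
  x = 3: rhs = 5, matching y values: none (0 points).
  x = 4: rhs = 4, matching y values: 2, 5 (2 points).
  x = 5: rhs = 6, matching y values: none (0 points).
  x = 6: rhs = 3, matching y values: none (0 points).
Total affine count: 4.
Full point count |E(F_7)| = 4 + 1 = 5.
Hasse bound: |5 − (7+1)| = |-3| = 3 ≤ 2√7 ≈ 5.2915 ✓.


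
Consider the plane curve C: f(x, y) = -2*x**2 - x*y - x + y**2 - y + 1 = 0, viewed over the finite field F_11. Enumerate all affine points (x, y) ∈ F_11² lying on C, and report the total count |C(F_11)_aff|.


Affine F_11-points: {(1, 6), (1, 7), (2, 1), (2, 2), (4, 8), (6, 0), (6, 7), (8, 1), (8, 8), (10, 0)}; count = 10.

For each of the 121 pairs (x, y) ∈ F_11², evaluate f(x, y) mod 11. Record the zeros.
  x = 0: [0↦1, 1↦1, 2↦3, 3↦7, 4↦2, 5↦10, 6↦9, 7↦10, 8↦2, 9↦7, 10↦3]  zeros at y ∈ ∅
  x = 1: [0↦9, 1↦8, 2↦9, 3↦1, 4↦6, 5↦2, 6↦0, 7↦0, 8↦2, 9↦6, 10↦1]  zeros at y ∈ {6, 7}
  x = 2: [0↦2, 1↦0, 2↦0, 3↦2, 4↦6, 5↦1, 6↦9, 7↦8, 8↦9, 9↦1, 10↦6]  zeros at y ∈ {1, 2}
  x = 3: [0↦2, 1↦10, 2↦9, 3↦10, 4↦2, 5↦7, 6↦3, 7↦1, 8↦1, 9↦3, 10↦7]  zeros at y ∈ ∅
  x = 4: [0↦9, 1↦5, 2↦3, 3↦3, 4↦5, 5↦9, 6↦4, 7↦1, 8↦0, 9↦1, 10↦4]  zeros at y ∈ {8}
  x = 5: [0↦1, 1↦7, 2↦4, 3↦3, 4↦4, 5↦7, 6↦1, 7↦8, 8↦6, 9↦6, 10↦8]  zeros at y ∈ ∅
  x = 6: [0↦0, 1↦5, 2↦1, 3↦10, 4↦10, 5↦1, 6↦5, 7↦0, 8↦8, 9↦7, 10↦8]  zeros at y ∈ {0, 7}
  x = 7: [0↦6, 1↦10, 2↦5, 3↦2, 4↦1, 5↦2, 6↦5, 7↦10, 8↦6, 9↦4, 10↦4]  zeros at y ∈ ∅
  x = 8: [0↦8, 1↦0, 2↦5, 3↦1, 4↦10, 5↦10, 6↦1, 7↦5, 8↦0, 9↦8, 10↦7]  zeros at y ∈ {1, 8}
  x = 9: [0↦6, 1↦8, 2↦1, 3↦7, 4↦4, 5↦3, 6↦4, 7↦7, 8↦1, 9↦8, 10↦6]  zeros at y ∈ ∅
  x = 10: [0↦0, 1↦1, 2↦4, 3↦9, 4↦5, 5↦3, 6↦3, 7↦5, 8↦9, 9↦4, 10↦1]  zeros at y ∈ {0}
Collecting zeros: affine points = {(1, 6), (1, 7), (2, 1), (2, 2), (4, 8), (6, 0), (6, 7), (8, 1), (8, 8), (10, 0)}.
Total count |C(F_11)_aff| = 10.


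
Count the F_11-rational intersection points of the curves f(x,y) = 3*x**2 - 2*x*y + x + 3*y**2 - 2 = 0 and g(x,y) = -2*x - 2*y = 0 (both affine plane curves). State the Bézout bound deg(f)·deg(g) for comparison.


Common zeros: ∅; count = 0; Bézout bound = 2.

deg(f) = 2, deg(g) = 1, so Bézout bound = 2.
Scan x ∈ F_11. For each x, list the y ∈ F_11 with f(x, y) ≡ 0 and those with g(x, y) ≡ 0 (mod 11); the common zeros in that column are the intersection.
  x = 0: f ≡ 0 at y ∈ ∅; g ≡ 0 at y ∈ {0}; common: ∅.
  x = 1: f ≡ 0 at y ∈ ∅; g ≡ 0 at y ∈ {10}; common: ∅.
  x = 2: f ≡ 0 at y ∈ {1, 4}; g ≡ 0 at y ∈ {9}; common: ∅.
  x = 3: f ≡ 0 at y ∈ ∅; g ≡ 0 at y ∈ {8}; common: ∅.
  x = 4: f ≡ 0 at y ∈ {4, 6}; g ≡ 0 at y ∈ {7}; common: ∅.
  x = 5: f ≡ 0 at y ∈ {9}; g ≡ 0 at y ∈ {6}; common: ∅.
  x = 6: f ≡ 0 at y ∈ ∅; g ≡ 0 at y ∈ {5}; common: ∅.
  x = 7: f ≡ 0 at y ∈ {6}; g ≡ 0 at y ∈ {4}; common: ∅.
  x = 8: f ≡ 0 at y ∈ {0, 9}; g ≡ 0 at y ∈ {3}; common: ∅.
  x = 9: f ≡ 0 at y ∈ ∅; g ≡ 0 at y ∈ {2}; common: ∅.
  x = 10: f ≡ 0 at y ∈ {0, 3}; g ≡ 0 at y ∈ {1}; common: ∅.
Collecting: common zeros = ∅, so the count is 0.
Comparison with the Bézout bound: 0 ≤ 2 = deg(f)·deg(g), as expected for curves with no common component (the affine F_11-count falls short of the bound because intersections may lie at infinity, over extension fields, or carry multiplicity).


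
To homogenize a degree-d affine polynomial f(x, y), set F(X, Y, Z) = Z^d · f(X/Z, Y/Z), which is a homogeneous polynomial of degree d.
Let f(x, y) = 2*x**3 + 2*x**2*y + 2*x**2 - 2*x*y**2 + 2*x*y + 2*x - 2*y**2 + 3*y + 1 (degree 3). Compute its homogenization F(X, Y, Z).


F(X, Y, Z) = 2*X**3 + 2*X**2*Y + 2*X**2*Z - 2*X*Y**2 + 2*X*Y*Z + 2*X*Z**2 - 2*Y**2*Z + 3*Y*Z**2 + Z**3

deg(f) = 3.
Substitute x = X/Z, y = Y/Z into f, then multiply by Z^3.
  monomial 2·x^3·y^0 ↦ 2·X^3·Y^0·Z^0.
  monomial 2·x^2·y^1 ↦ 2·X^2·Y^1·Z^0.
  monomial 2·x^2·y^0 ↦ 2·X^2·Y^0·Z^1.
  monomial -2·x^1·y^2 ↦ -2·X^1·Y^2·Z^0.
  monomial 2·x^1·y^1 ↦ 2·X^1·Y^1·Z^1.
  monomial 2·x^1·y^0 ↦ 2·X^1·Y^0·Z^2.
  monomial -2·x^0·y^2 ↦ -2·X^0·Y^2·Z^1.
  monomial 3·x^0·y^1 ↦ 3·X^0·Y^1·Z^2.
  monomial 1·x^0·y^0 ↦ 1·X^0·Y^0·Z^3.
Collecting: F(X, Y, Z) = 2*X**3 + 2*X**2*Y + 2*X**2*Z - 2*X*Y**2 + 2*X*Y*Z + 2*X*Z**2 - 2*Y**2*Z + 3*Y*Z**2 + Z**3.


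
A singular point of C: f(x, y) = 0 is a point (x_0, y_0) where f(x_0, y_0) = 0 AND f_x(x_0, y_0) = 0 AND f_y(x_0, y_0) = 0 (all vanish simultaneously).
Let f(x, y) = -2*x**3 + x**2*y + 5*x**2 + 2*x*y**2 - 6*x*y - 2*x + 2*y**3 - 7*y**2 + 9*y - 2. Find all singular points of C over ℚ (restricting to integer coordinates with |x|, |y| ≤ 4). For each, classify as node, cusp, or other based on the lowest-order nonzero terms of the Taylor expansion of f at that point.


Singular points: {(1, 1)}; classification: cusp.

Compute partial derivatives:
  f_x = -6*x**2 + 2*x*y + 10*x + 2*y**2 - 6*y - 2.
  f_y = x**2 + 4*x*y - 6*x + 6*y**2 - 14*y + 9.
Scan x_0 ∈ {−4, ..., 4}. For each x_0, f_y(x_0, y) is a polynomial in y; find its integer roots y ∈ {−4, ..., 4}, then test f_x and f at those candidates.
  x = -4: f_y(-4, y) = 6*y**2 - 30*y + 49; no integer root y with |y| ≤ 4.
  x = -3: f_y(-3, y) = 6*y**2 - 26*y + 36; no integer root y with |y| ≤ 4.
  x = -2: f_y(-2, y) = 6*y**2 - 22*y + 25; no integer root y with |y| ≤ 4.
  x = -1: f_y(-1, y) = 6*y**2 - 18*y + 16; no integer root y with |y| ≤ 4.
  x = 0: f_y(0, y) = 6*y**2 - 14*y + 9; no integer root y with |y| ≤ 4.
  x = 1: f_y(1, y) = 6*y**2 - 10*y + 4; vanishes at y ∈ {1}. (1, 1): f_x = 0, f = 0 — SINGULAR.
  x = 2: f_y(2, y) = 6*y**2 - 6*y + 1; no integer root y with |y| ≤ 4.
  x = 3: f_y(3, y) = 6*y**2 - 2*y; vanishes at y ∈ {0}. (3, 0): f_x = -26 ≠ 0.
  x = 4: f_y(4, y) = 6*y**2 + 2*y + 1; no integer root y with |y| ≤ 4.
Only singular point on the grid: (1, 1).
Classify: substitute x = 1 + u, y = 1 + v and expand: f = -2*u**3 + u**2*v + 2*u*v**2 + 2*v**3 + v**2.
No constant or linear terms (consistent with a singular point). Quadratic part: v**2. Cubic part: -2*u**3 + u**2*v + 2*u*v**2 + 2*v**3.
The quadratic part v**2 is a perfect square, so there is a single (double) tangent line v = 0, i.e. y = 1. Restricting the cubic part to that line (v = 0) leaves -2*u**3 ≠ 0, so f is not divisible by v and the branch is v² ≈ 2*u**3 to lowest order — this is a cusp.
Classification: cusp.


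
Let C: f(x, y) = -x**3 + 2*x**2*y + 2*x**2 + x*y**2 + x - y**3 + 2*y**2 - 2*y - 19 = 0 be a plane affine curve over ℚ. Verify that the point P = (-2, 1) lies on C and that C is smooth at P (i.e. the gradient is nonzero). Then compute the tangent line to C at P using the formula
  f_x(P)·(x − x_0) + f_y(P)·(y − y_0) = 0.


Tangent line at P: -26*x + 3*y - 55 = 0.

Step 1: f(-2, 1) = 0, so P lies on C.
Step 2: partial derivatives
  f_x(x, y) = -3*x**2 + 4*x*y + 4*x + y**2 + 1, f_y(x, y) = 2*x**2 + 2*x*y - 3*y**2 + 4*y - 2.
  f_x(P) = -26, f_y(P) = 3 (gradient nonzero, so P is smooth).
Step 3: tangent line at P: -26·(x − -2) + 3·(y − 1) = 0.
Expanding: -26*x + 3*y - 55 = 0.


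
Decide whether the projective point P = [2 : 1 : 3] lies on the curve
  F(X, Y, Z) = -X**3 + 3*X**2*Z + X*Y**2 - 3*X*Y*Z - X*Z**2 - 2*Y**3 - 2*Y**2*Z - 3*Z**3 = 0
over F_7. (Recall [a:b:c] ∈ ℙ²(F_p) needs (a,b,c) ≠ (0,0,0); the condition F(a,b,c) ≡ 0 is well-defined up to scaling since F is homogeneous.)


F(2,1,3) ≡ 3 (mod 7); P is NOT on the curve.

Evaluate F(2, 1, 3) term-by-term (mod 7).
  -X**3 ↦ -1·8·1·1 = -8
  3*X**2*Z ↦ 3·4·1·3 = 36
  X*Y**2 ↦ 1·2·1·1 = 2
  -3*X*Y*Z ↦ -3·2·1·3 = -18
  -X*Z**2 ↦ -1·2·1·9 = -18
  -2*Y**3 ↦ -2·1·1·1 = -2
  -2*Y**2*Z ↦ -2·1·1·3 = -6
  -3*Z**3 ↦ -3·1·1·27 = -81
Sum: F(2, 1, 3) = (-8) + (36) + (2) + (-18) + (-18) + (-2) + (-6) + (-81) = -95.
Reducing mod 7: -95 ≡ 3 (mod 7).
Since F(a, b, c) ≡ 3 ≠ 0 (mod 7), P does NOT lie on the curve.


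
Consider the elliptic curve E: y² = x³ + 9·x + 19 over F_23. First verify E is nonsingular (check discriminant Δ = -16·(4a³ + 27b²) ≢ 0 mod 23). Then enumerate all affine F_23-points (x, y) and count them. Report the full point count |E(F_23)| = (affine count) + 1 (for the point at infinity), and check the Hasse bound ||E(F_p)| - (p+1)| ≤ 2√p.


Affine points = {(1, 11), (1, 12), (3, 2), (3, 21), (4, 2), (4, 21), (6, 6), (6, 17), (9, 1), (9, 22), (11, 0), (16, 2), (16, 21), (17, 5), (17, 18), (21, 4), (21, 19), (22, 3), (22, 20)}; affine count = 19; |E(F_23)| = 20.

Discriminant check: Δ ∝ 4a³ + 27b² = 4·9³ + 27·19² = 4·729 + 27·361 ≡ 13 (mod 23). Nonzero ⇒ E is nonsingular.
For each x ∈ F_23, compute rhs = x³ + 9·x + 19 mod 23, then count y ∈ F_23 with y² ≡ rhs.
  x = 0: rhs = 19, matching y values: none (0 points).
  x = 1: rhs = 6, matching y values: 11, 12 (2 points).
  x = 2: rhs = 22, matching y values: none (0 points).
  x = 3: rhs = 4, matching y values: 2, 21 (2 points).
  x = 4: rhs = 4, matching y values: 2, 21 (2 points).
  x = 5: rhs = 5, matching y values: none (0 points).
  x = 6: rhs = 13, matching y values: 6, 17 (2 points).
  x = 7: rhs = 11, matching y values: none (0 points).
  x = 8: rhs = 5, matching y values: none (0 points).
  x = 9: rhs = 1, matching y values: 1, 22 (2 points).
  x = 10: rhs = 5, matching y values: none (0 points).
  x = 11: rhs = 0, matching y values: 0 (1 points).
  x = 12: rhs = 15, matching y values: none (0 points).
  x = 13: rhs = 10, matching y values: none (0 points).
  x = 14: rhs = 14, matching y values: none (0 points).
  x = 15: rhs = 10, matching y values: none (0 points).
  x = 16: rhs = 4, matching y values: 2, 21 (2 points).
  x = 17: rhs = 2, matching y values: 5, 18 (2 points).
  x = 18: rhs = 10, matching y values: none (0 points).
  x = 19: rhs = 11, matching y values: none (0 points).
  x = 20: rhs = 11, matching y values: none (0 points).
  x = 21: rhs = 16, matching y values: 4, 19 (2 points).
  x = 22: rhs = 9, matching y values: 3, 20 (2 points).
Total affine count: 19.
Full point count |E(F_23)| = 19 + 1 = 20.
Hasse bound: |20 − (23+1)| = |-4| = 4 ≤ 2√23 ≈ 9.5917 ✓.


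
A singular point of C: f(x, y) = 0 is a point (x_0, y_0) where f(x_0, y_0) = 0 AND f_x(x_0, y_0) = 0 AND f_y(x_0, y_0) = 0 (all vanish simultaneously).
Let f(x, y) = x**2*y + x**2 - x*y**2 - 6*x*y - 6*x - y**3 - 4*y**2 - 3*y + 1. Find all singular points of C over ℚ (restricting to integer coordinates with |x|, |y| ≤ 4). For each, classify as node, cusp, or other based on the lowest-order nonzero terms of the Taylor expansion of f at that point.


Singular points: {(1, -2)}; classification: node.

Compute partial derivatives:
  f_x = 2*x*y + 2*x - y**2 - 6*y - 6.
  f_y = x**2 - 2*x*y - 6*x - 3*y**2 - 8*y - 3.
Scan x_0 ∈ {−4, ..., 4}. For each x_0, f_y(x_0, y) is a polynomial in y; find its integer roots y ∈ {−4, ..., 4}, then test f_x and f at those candidates.
  x = -4: f_y(-4, y) = 37 - 3*y**2; no integer root y with |y| ≤ 4.
  x = -3: f_y(-3, y) = -3*y**2 - 2*y + 24; no integer root y with |y| ≤ 4.
  x = -2: f_y(-2, y) = -3*y**2 - 4*y + 13; no integer root y with |y| ≤ 4.
  x = -1: f_y(-1, y) = -3*y**2 - 6*y + 4; no integer root y with |y| ≤ 4.
  x = 0: f_y(0, y) = -3*y**2 - 8*y - 3; no integer root y with |y| ≤ 4.
  x = 1: f_y(1, y) = -3*y**2 - 10*y - 8; vanishes at y ∈ {-2}. (1, -2): f_x = 0, f = 0 — SINGULAR.
  x = 2: f_y(2, y) = -3*y**2 - 12*y - 11; no integer root y with |y| ≤ 4.
  x = 3: f_y(3, y) = -3*y**2 - 14*y - 12; no integer root y with |y| ≤ 4.
  x = 4: f_y(4, y) = -3*y**2 - 16*y - 11; no integer root y with |y| ≤ 4.
Only singular point on the grid: (1, -2).
Classify: substitute x = 1 + u, y = -2 + v and expand: f = u**2*v - u**2 - u*v**2 - v**3 + v**2.
No constant or linear terms (consistent with a singular point). Quadratic part: -u**2 + v**2. Cubic part: u**2*v - u*v**2 - v**3.
The quadratic part v**2 - u**2 = (v − u)(v + u) splits into two distinct linear factors, so there are two distinct tangent lines y − -2 = ±(x − 1) — this is a node (ordinary double point).
Classification: node.


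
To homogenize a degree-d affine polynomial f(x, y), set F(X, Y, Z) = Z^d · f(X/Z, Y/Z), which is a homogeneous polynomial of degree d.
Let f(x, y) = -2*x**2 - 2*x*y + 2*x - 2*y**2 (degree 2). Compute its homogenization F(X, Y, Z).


F(X, Y, Z) = -2*X**2 - 2*X*Y + 2*X*Z - 2*Y**2

deg(f) = 2.
Substitute x = X/Z, y = Y/Z into f, then multiply by Z^2.
  monomial -2·x^2·y^0 ↦ -2·X^2·Y^0·Z^0.
  monomial -2·x^1·y^1 ↦ -2·X^1·Y^1·Z^0.
  monomial 2·x^1·y^0 ↦ 2·X^1·Y^0·Z^1.
  monomial -2·x^0·y^2 ↦ -2·X^0·Y^2·Z^0.
Collecting: F(X, Y, Z) = -2*X**2 - 2*X*Y + 2*X*Z - 2*Y**2.


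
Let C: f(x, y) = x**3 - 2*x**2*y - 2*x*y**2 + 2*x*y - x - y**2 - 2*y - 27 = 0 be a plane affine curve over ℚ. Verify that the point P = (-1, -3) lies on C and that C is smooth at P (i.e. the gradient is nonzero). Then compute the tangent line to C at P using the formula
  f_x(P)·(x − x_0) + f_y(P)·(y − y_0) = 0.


Tangent line at P: -34*x - 12*y - 70 = 0.

Step 1: f(-1, -3) = 0, so P lies on C.
Step 2: partial derivatives
  f_x(x, y) = 3*x**2 - 4*x*y - 2*y**2 + 2*y - 1, f_y(x, y) = -2*x**2 - 4*x*y + 2*x - 2*y - 2.
  f_x(P) = -34, f_y(P) = -12 (gradient nonzero, so P is smooth).
Step 3: tangent line at P: -34·(x − -1) + -12·(y − -3) = 0.
Expanding: -34*x - 12*y - 70 = 0.


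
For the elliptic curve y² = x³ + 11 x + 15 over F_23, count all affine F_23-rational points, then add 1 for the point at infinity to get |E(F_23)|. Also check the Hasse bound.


Affine points = {(1, 2), (1, 21), (3, 11), (3, 12), (4, 10), (4, 13), (11, 8), (11, 15), (12, 9), (12, 14), (13, 3), (13, 20), (15, 6), (15, 17), (16, 3), (16, 20), (17, 3), (17, 20), (20, 1), (20, 22), (21, 10), (21, 13), (22, 7), (22, 16)}; affine count = 24; |E(F_23)| = 25.

Discriminant check: Δ ∝ 4a³ + 27b² = 4·11³ + 27·15² = 4·1331 + 27·225 ≡ 14 (mod 23). Nonzero ⇒ E is nonsingular.
For each x ∈ F_23, compute rhs = x³ + 11·x + 15 mod 23, then count y ∈ F_23 with y² ≡ rhs.
  x = 0: rhs = 15, matching y values: none (0 points).
  x = 1: rhs = 4, matching y values: 2, 21 (2 points).
  x = 2: rhs = 22, matching y values: none (0 points).
  x = 3: rhs = 6, matching y values: 11, 12 (2 points).
  x = 4: rhs = 8, matching y values: 10, 13 (2 points).
  x = 5: rhs = 11, matching y values: none (0 points).
  x = 6: rhs = 21, matching y values: none (0 points).
  x = 7: rhs = 21, matching y values: none (0 points).
  x = 8: rhs = 17, matching y values: none (0 points).
  x = 9: rhs = 15, matching y values: none (0 points).
  x = 10: rhs = 21, matching y values: none (0 points).
  x = 11: rhs = 18, matching y values: 8, 15 (2 points).
  x = 12: rhs = 12, matching y values: 9, 14 (2 points).
  x = 13: rhs = 9, matching y values: 3, 20 (2 points).
  x = 14: rhs = 15, matching y values: none (0 points).
  x = 15: rhs = 13, matching y values: 6, 17 (2 points).
  x = 16: rhs = 9, matching y values: 3, 20 (2 points).
  x = 17: rhs = 9, matching y values: 3, 20 (2 points).
  x = 18: rhs = 19, matching y values: none (0 points).
  x = 19: rhs = 22, matching y values: none (0 points).
  x = 20: rhs = 1, matching y values: 1, 22 (2 points).
  x = 21: rhs = 8, matching y values: 10, 13 (2 points).
  x = 22: rhs = 3, matching y values: 7, 16 (2 points).
Total affine count: 24.
Full point count |E(F_23)| = 24 + 1 = 25.
Hasse bound: |25 − (23+1)| = |1| = 1 ≤ 2√23 ≈ 9.5917 ✓.


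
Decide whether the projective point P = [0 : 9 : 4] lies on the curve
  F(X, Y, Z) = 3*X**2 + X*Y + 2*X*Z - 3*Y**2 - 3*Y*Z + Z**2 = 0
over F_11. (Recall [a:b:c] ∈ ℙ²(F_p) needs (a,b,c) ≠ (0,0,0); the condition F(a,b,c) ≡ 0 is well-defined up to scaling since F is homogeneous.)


F(0,9,4) ≡ 6 (mod 11); P is NOT on the curve.

Evaluate F(0, 9, 4) term-by-term (mod 11).
  3*X**2 ↦ 3·0·1·1 = 0
  X*Y ↦ 1·0·9·1 = 0
  2*X*Z ↦ 2·0·1·4 = 0
  -3*Y**2 ↦ -3·1·81·1 = -243
  -3*Y*Z ↦ -3·1·9·4 = -108
  Z**2 ↦ 1·1·1·16 = 16
Sum: F(0, 9, 4) = (0) + (0) + (0) + (-243) + (-108) + (16) = -335.
Reducing mod 11: -335 ≡ 6 (mod 11).
Since F(a, b, c) ≡ 6 ≠ 0 (mod 11), P does NOT lie on the curve.


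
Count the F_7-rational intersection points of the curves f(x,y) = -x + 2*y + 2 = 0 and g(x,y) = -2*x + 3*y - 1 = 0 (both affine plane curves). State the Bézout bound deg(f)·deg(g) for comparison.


Common zeros: {(6, 2)}; count = 1; Bézout bound = 1.

deg(f) = 1, deg(g) = 1, so Bézout bound = 1.
Scan x ∈ F_7. For each x, list the y ∈ F_7 with f(x, y) ≡ 0 and those with g(x, y) ≡ 0 (mod 7); the common zeros in that column are the intersection.
  x = 0: f ≡ 0 at y ∈ {6}; g ≡ 0 at y ∈ {5}; common: ∅.
  x = 1: f ≡ 0 at y ∈ {3}; g ≡ 0 at y ∈ {1}; common: ∅.
  x = 2: f ≡ 0 at y ∈ {0}; g ≡ 0 at y ∈ {4}; common: ∅.
  x = 3: f ≡ 0 at y ∈ {4}; g ≡ 0 at y ∈ {0}; common: ∅.
  x = 4: f ≡ 0 at y ∈ {1}; g ≡ 0 at y ∈ {3}; common: ∅.
  x = 5: f ≡ 0 at y ∈ {5}; g ≡ 0 at y ∈ {6}; common: ∅.
  x = 6: f ≡ 0 at y ∈ {2}; g ≡ 0 at y ∈ {2}; common: {2}.
Collecting: common zeros = {(6, 2)}, so the count is 1.
Comparison with the Bézout bound: 1 ≤ 1 = deg(f)·deg(g), as expected for curves with no common component (the bound is attained).


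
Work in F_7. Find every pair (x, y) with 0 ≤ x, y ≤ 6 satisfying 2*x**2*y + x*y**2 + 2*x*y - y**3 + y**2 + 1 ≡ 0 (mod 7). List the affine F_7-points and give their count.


Affine F_7-points: {(1, 6), (2, 6), (3, 1), (5, 4), (6, 1), (6, 2), (6, 4)}; count = 7.

For each of the 49 pairs (x, y) ∈ F_7², evaluate f(x, y) mod 7. Record the zeros.
  x = 0: [0↦1, 1↦1, 2↦4, 3↦4, 4↦2, 5↦6, 6↦3]  zeros at y ∈ ∅
  x = 1: [0↦1, 1↦6, 2↦2, 3↦4, 4↦6, 5↦2, 6↦0]  zeros at y ∈ {6}
  x = 2: [0↦1, 1↦1, 2↦1, 3↦2, 4↦5, 5↦4, 6↦0]  zeros at y ∈ {6}
  x = 3: [0↦1, 1↦0, 2↦1, 3↦5, 4↦6, 5↦5, 6↦3]  zeros at y ∈ {1}
  x = 4: [0↦1, 1↦3, 2↦2, 3↦6, 4↦2, 5↦5, 6↦2]  zeros at y ∈ ∅
  x = 5: [0↦1, 1↦3, 2↦4, 3↦5, 4↦0, 5↦4, 6↦4]  zeros at y ∈ {4}
  x = 6: [0↦1, 1↦0, 2↦0, 3↦2, 4↦0, 5↦2, 6↦2]  zeros at y ∈ {1, 2, 4}
Collecting zeros: affine points = {(1, 6), (2, 6), (3, 1), (5, 4), (6, 1), (6, 2), (6, 4)}.
Total count |C(F_7)_aff| = 7.


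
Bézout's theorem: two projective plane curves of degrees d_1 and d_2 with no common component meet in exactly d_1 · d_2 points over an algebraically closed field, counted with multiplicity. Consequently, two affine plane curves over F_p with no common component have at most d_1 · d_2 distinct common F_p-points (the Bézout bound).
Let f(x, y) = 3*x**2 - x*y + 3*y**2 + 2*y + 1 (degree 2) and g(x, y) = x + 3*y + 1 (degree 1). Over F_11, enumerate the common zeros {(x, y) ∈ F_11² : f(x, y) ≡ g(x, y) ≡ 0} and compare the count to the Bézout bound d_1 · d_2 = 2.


Common zeros: {(9, 4)}; count = 1; Bézout bound = 2.

deg(f) = 2, deg(g) = 1, so Bézout bound = 2.
Scan x ∈ F_11. For each x, list the y ∈ F_11 with f(x, y) ≡ 0 and those with g(x, y) ≡ 0 (mod 11); the common zeros in that column are the intersection.
  x = 0: f ≡ 0 at y ∈ {6, 8}; g ≡ 0 at y ∈ {7}; common: ∅.
  x = 1: f ≡ 0 at y ∈ ∅; g ≡ 0 at y ∈ {3}; common: ∅.
  x = 2: f ≡ 0 at y ∈ {5, 6}; g ≡ 0 at y ∈ {10}; common: ∅.
  x = 3: f ≡ 0 at y ∈ ∅; g ≡ 0 at y ∈ {6}; common: ∅.
  x = 4: f ≡ 0 at y ∈ ∅; g ≡ 0 at y ∈ {2}; common: ∅.
  x = 5: f ≡ 0 at y ∈ ∅; g ≡ 0 at y ∈ {9}; common: ∅.
  x = 6: f ≡ 0 at y ∈ ∅; g ≡ 0 at y ∈ {5}; common: ∅.
  x = 7: f ≡ 0 at y ∈ {4, 5}; g ≡ 0 at y ∈ {1}; common: ∅.
  x = 8: f ≡ 0 at y ∈ ∅; g ≡ 0 at y ∈ {8}; common: ∅.
  x = 9: f ≡ 0 at y ∈ {2, 4}; g ≡ 0 at y ∈ {4}; common: {4}.
  x = 10: f ≡ 0 at y ∈ {2, 8}; g ≡ 0 at y ∈ {0}; common: ∅.
Collecting: common zeros = {(9, 4)}, so the count is 1.
Comparison with the Bézout bound: 1 ≤ 2 = deg(f)·deg(g), as expected for curves with no common component (the affine F_11-count falls short of the bound because intersections may lie at infinity, over extension fields, or carry multiplicity).


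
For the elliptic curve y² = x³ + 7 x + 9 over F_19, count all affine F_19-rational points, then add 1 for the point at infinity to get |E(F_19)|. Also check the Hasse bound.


Affine points = {(0, 3), (0, 16), (1, 6), (1, 13), (3, 0), (4, 5), (4, 14), (5, 6), (5, 13), (6, 1), (6, 18), (8, 8), (8, 11), (11, 7), (11, 12), (12, 4), (12, 15), (13, 6), (13, 13), (14, 1), (14, 18), (17, 5), (17, 14), (18, 1), (18, 18)}; affine count = 25; |E(F_19)| = 26.

Discriminant check: Δ ∝ 4a³ + 27b² = 4·7³ + 27·9² = 4·343 + 27·81 ≡ 6 (mod 19). Nonzero ⇒ E is nonsingular.
For each x ∈ F_19, compute rhs = x³ + 7·x + 9 mod 19, then count y ∈ F_19 with y² ≡ rhs.
  x = 0: rhs = 9, matching y values: 3, 16 (2 points).
  x = 1: rhs = 17, matching y values: 6, 13 (2 points).
  x = 2: rhs = 12, matching y values: none (0 points).
  x = 3: rhs = 0, matching y values: 0 (1 points).
  x = 4: rhs = 6, matching y values: 5, 14 (2 points).
  x = 5: rhs = 17, matching y values: 6, 13 (2 points).
  x = 6: rhs = 1, matching y values: 1, 18 (2 points).
  x = 7: rhs = 2, matching y values: none (0 points).
  x = 8: rhs = 7, matching y values: 8, 11 (2 points).
  x = 9: rhs = 3, matching y values: none (0 points).
  x = 10: rhs = 15, matching y values: none (0 points).
  x = 11: rhs = 11, matching y values: 7, 12 (2 points).
  x = 12: rhs = 16, matching y values: 4, 15 (2 points).
  x = 13: rhs = 17, matching y values: 6, 13 (2 points).
  x = 14: rhs = 1, matching y values: 1, 18 (2 points).
  x = 15: rhs = 12, matching y values: none (0 points).
  x = 16: rhs = 18, matching y values: none (0 points).
  x = 17: rhs = 6, matching y values: 5, 14 (2 points).
  x = 18: rhs = 1, matching y values: 1, 18 (2 points).
Total affine count: 25.
Full point count |E(F_19)| = 25 + 1 = 26.
Hasse bound: |26 − (19+1)| = |6| = 6 ≤ 2√19 ≈ 8.7178 ✓.


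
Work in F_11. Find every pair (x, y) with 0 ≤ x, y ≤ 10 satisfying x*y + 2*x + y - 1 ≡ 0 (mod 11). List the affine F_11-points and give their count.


Affine F_11-points: {(0, 1), (1, 5), (2, 10), (3, 7), (4, 3), (5, 4), (6, 0), (7, 8), (8, 2), (9, 6)}; count = 10.

For each of the 121 pairs (x, y) ∈ F_11², evaluate f(x, y) mod 11. Record the zeros.
  x = 0: [0↦10, 1↦0, 2↦1, 3↦2, 4↦3, 5↦4, 6↦5, 7↦6, 8↦7, 9↦8, 10↦9]  zeros at y ∈ {1}
  x = 1: [0↦1, 1↦3, 2↦5, 3↦7, 4↦9, 5↦0, 6↦2, 7↦4, 8↦6, 9↦8, 10↦10]  zeros at y ∈ {5}
  x = 2: [0↦3, 1↦6, 2↦9, 3↦1, 4↦4, 5↦7, 6↦10, 7↦2, 8↦5, 9↦8, 10↦0]  zeros at y ∈ {10}
  x = 3: [0↦5, 1↦9, 2↦2, 3↦6, 4↦10, 5↦3, 6↦7, 7↦0, 8↦4, 9↦8, 10↦1]  zeros at y ∈ {7}
  x = 4: [0↦7, 1↦1, 2↦6, 3↦0, 4↦5, 5↦10, 6↦4, 7↦9, 8↦3, 9↦8, 10↦2]  zeros at y ∈ {3}
  x = 5: [0↦9, 1↦4, 2↦10, 3↦5, 4↦0, 5↦6, 6↦1, 7↦7, 8↦2, 9↦8, 10↦3]  zeros at y ∈ {4}
  x = 6: [0↦0, 1↦7, 2↦3, 3↦10, 4↦6, 5↦2, 6↦9, 7↦5, 8↦1, 9↦8, 10↦4]  zeros at y ∈ {0}
  x = 7: [0↦2, 1↦10, 2↦7, 3↦4, 4↦1, 5↦9, 6↦6, 7↦3, 8↦0, 9↦8, 10↦5]  zeros at y ∈ {8}
  x = 8: [0↦4, 1↦2, 2↦0, 3↦9, 4↦7, 5↦5, 6↦3, 7↦1, 8↦10, 9↦8, 10↦6]  zeros at y ∈ {2}
  x = 9: [0↦6, 1↦5, 2↦4, 3↦3, 4↦2, 5↦1, 6↦0, 7↦10, 8↦9, 9↦8, 10↦7]  zeros at y ∈ {6}
  x = 10: [0↦8, 1↦8, 2↦8, 3↦8, 4↦8, 5↦8, 6↦8, 7↦8, 8↦8, 9↦8, 10↦8]  zeros at y ∈ ∅
Collecting zeros: affine points = {(0, 1), (1, 5), (2, 10), (3, 7), (4, 3), (5, 4), (6, 0), (7, 8), (8, 2), (9, 6)}.
Total count |C(F_11)_aff| = 10.


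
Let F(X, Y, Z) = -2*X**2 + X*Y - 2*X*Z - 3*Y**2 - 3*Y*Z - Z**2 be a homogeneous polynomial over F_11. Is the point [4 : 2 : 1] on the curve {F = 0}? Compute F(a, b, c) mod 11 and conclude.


F(4,2,1) ≡ 4 (mod 11); P is NOT on the curve.

Evaluate F(4, 2, 1) term-by-term (mod 11).
  -2*X**2 ↦ -2·16·1·1 = -32
  X*Y ↦ 1·4·2·1 = 8
  -2*X*Z ↦ -2·4·1·1 = -8
  -3*Y**2 ↦ -3·1·4·1 = -12
  -3*Y*Z ↦ -3·1·2·1 = -6
  -Z**2 ↦ -1·1·1·1 = -1
Sum: F(4, 2, 1) = (-32) + (8) + (-8) + (-12) + (-6) + (-1) = -51.
Reducing mod 11: -51 ≡ 4 (mod 11).
Since F(a, b, c) ≡ 4 ≠ 0 (mod 11), P does NOT lie on the curve.


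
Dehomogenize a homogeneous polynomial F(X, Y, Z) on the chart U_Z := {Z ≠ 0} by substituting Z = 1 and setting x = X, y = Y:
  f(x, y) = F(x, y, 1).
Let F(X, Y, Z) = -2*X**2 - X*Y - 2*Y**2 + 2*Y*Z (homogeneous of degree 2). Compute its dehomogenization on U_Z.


f(x, y) = -2*x**2 - x*y - 2*y**2 + 2*y

On U_Z we set Z = 1. Each monomial c·X^i·Y^j·Z^k in F becomes c·x^i·y^j·1^k = c·x^i·y^j.
Substituting Z = 1: F(X, Y, 1) = -2*x**2 - x*y - 2*y**2 + 2*y.
Note: deg(f) ≤ deg(F) = 2; strict inequality happens when F is divisible by Z (lost terms).


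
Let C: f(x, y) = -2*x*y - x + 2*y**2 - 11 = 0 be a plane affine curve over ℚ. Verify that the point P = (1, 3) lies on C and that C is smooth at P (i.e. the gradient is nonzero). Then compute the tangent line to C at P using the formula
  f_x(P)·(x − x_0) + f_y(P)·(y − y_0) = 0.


Tangent line at P: -7*x + 10*y - 23 = 0.

Step 1: f(1, 3) = 0, so P lies on C.
Step 2: partial derivatives
  f_x(x, y) = -2*y - 1, f_y(x, y) = -2*x + 4*y.
  f_x(P) = -7, f_y(P) = 10 (gradient nonzero, so P is smooth).
Step 3: tangent line at P: -7·(x − 1) + 10·(y − 3) = 0.
Expanding: -7*x + 10*y - 23 = 0.


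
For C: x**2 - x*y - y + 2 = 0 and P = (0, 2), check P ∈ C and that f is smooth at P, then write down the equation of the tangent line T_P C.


Tangent line at P: -2*x - y + 2 = 0.

Step 1: f(0, 2) = 0, so P lies on C.
Step 2: partial derivatives
  f_x(x, y) = 2*x - y, f_y(x, y) = -x - 1.
  f_x(P) = -2, f_y(P) = -1 (gradient nonzero, so P is smooth).
Step 3: tangent line at P: -2·(x − 0) + -1·(y − 2) = 0.
Expanding: -2*x - y + 2 = 0.


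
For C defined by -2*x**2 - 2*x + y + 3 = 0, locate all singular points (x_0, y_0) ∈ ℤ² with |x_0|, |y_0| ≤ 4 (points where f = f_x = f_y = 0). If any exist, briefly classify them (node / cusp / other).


No singular points in the scanned grid; C is smooth there.

Compute partial derivatives:
  f_x = -4*x - 2.
  f_y = 1.
f_y = 1 is a nonzero constant, so f_y never vanishes: no point (x, y) can satisfy f = f_x = f_y = 0. In particular no (x, y) ∈ {−4, ..., 4}² is singular; the curve is smooth.


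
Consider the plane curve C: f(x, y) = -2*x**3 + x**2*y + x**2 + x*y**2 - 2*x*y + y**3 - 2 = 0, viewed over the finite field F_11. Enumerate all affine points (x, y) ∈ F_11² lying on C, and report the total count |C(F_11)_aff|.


Affine F_11-points: {(0, 7), (2, 1), (3, 4), (5, 3), (6, 7), (8, 9), (9, 7), (10, 2), (10, 8)}; count = 9.

For each of the 121 pairs (x, y) ∈ F_11², evaluate f(x, y) mod 11. Record the zeros.
  x = 0: [0↦9, 1↦10, 2↦6, 3↦3, 4↦7, 5↦2, 6↦5, 7↦0, 8↦4, 9↦1, 10↦8]  zeros at y ∈ {7}
  x = 1: [0↦8, 1↦9, 2↦7, 3↦8, 4↦7, 5↦10, 6↦1, 7↦8, 8↦4, 9↦6, 10↦9]  zeros at y ∈ ∅
  x = 2: [0↦8, 1↦0, 2↦2, 3↦9, 4↦5, 5↦7, 6↦10, 7↦9, 8↦10, 9↦8, 10↦9]  zeros at y ∈ {1}
  x = 3: [0↦8, 1↦4, 2↦1, 3↦5, 4↦0, 5↦3, 6↦9, 7↦2, 8↦10, 9↦6, 10↦7]  zeros at y ∈ {4}
  x = 4: [0↦7, 1↦9, 2↦3, 3↦6, 4↦2, 5↦8, 6↦8, 7↦8, 8↦3, 9↦10, 10↦2]  zeros at y ∈ ∅
  x = 5: [0↦4, 1↦3, 2↦7, 3↦0, 4↦10, 5↦10, 6↦6, 7↦4, 8↦10, 9↦8, 10↦4]  zeros at y ∈ {3}
  x = 6: [0↦9, 1↦7, 2↦1, 3↦8, 4↦1, 5↦8, 6↦2, 7↦0, 8↦8, 9↦10, 10↦1]  zeros at y ∈ {7}
  x = 7: [0↦10, 1↦9, 2↦6, 3↦7, 4↦7, 5↦1, 6↦6, 7↦6, 8↦7, 9↦4, 10↦3]  zeros at y ∈ ∅
  x = 8: [0↦6, 1↦8, 2↦10, 3↦7, 4↦5, 5↦10, 6↦6, 7↦10, 8↦6, 9↦0, 10↦9]  zeros at y ∈ {9}
  x = 9: [0↦7, 1↦3, 2↦1, 3↦7, 4↦5, 5↦1, 6↦1, 7↦0, 8↦4, 9↦8, 10↦7]  zeros at y ∈ {7}
  x = 10: [0↦1, 1↦4, 2↦0, 3↦6, 4↦6, 5↦6, 6↦1, 7↦8, 8↦0, 9↦5, 10↦7]  zeros at y ∈ {2, 8}
Collecting zeros: affine points = {(0, 7), (2, 1), (3, 4), (5, 3), (6, 7), (8, 9), (9, 7), (10, 2), (10, 8)}.
Total count |C(F_11)_aff| = 9.


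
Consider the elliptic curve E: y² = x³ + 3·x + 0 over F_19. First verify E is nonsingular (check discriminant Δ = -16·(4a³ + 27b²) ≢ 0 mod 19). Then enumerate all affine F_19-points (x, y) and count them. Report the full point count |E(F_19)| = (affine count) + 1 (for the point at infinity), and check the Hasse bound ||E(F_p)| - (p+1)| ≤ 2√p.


Affine points = {(0, 0), (1, 2), (1, 17), (3, 6), (3, 13), (4, 0), (5, 8), (5, 11), (6, 5), (6, 14), (8, 2), (8, 17), (10, 2), (10, 17), (12, 4), (12, 15), (15, 0), (17, 9), (17, 10)}; affine count = 19; |E(F_19)| = 20.

Discriminant check: Δ ∝ 4a³ + 27b² = 4·3³ + 27·0² = 4·27 + 27·0 ≡ 13 (mod 19). Nonzero ⇒ E is nonsingular.
For each x ∈ F_19, compute rhs = x³ + 3·x + 0 mod 19, then count y ∈ F_19 with y² ≡ rhs.
  x = 0: rhs = 0, matching y values: 0 (1 points).
  x = 1: rhs = 4, matching y values: 2, 17 (2 points).
  x = 2: rhs = 14, matching y values: none (0 points).
  x = 3: rhs = 17, matching y values: 6, 13 (2 points).
  x = 4: rhs = 0, matching y values: 0 (1 points).
  x = 5: rhs = 7, matching y values: 8, 11 (2 points).
  x = 6: rhs = 6, matching y values: 5, 14 (2 points).
  x = 7: rhs = 3, matching y values: none (0 points).
  x = 8: rhs = 4, matching y values: 2, 17 (2 points).
  x = 9: rhs = 15, matching y values: none (0 points).
  x = 10: rhs = 4, matching y values: 2, 17 (2 points).
  x = 11: rhs = 15, matching y values: none (0 points).
  x = 12: rhs = 16, matching y values: 4, 15 (2 points).
  x = 13: rhs = 13, matching y values: none (0 points).
  x = 14: rhs = 12, matching y values: none (0 points).
  x = 15: rhs = 0, matching y values: 0 (1 points).
  x = 16: rhs = 2, matching y values: none (0 points).
  x = 17: rhs = 5, matching y values: 9, 10 (2 points).
  x = 18: rhs = 15, matching y values: none (0 points).
Total affine count: 19.
Full point count |E(F_19)| = 19 + 1 = 20.
Hasse bound: |20 − (19+1)| = |0| = 0 ≤ 2√19 ≈ 8.7178 ✓.


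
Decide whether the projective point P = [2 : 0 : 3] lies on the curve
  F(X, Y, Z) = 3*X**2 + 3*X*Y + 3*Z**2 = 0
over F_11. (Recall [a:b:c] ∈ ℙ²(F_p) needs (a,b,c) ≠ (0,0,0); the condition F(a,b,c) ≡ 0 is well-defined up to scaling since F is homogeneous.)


F(2,0,3) ≡ 6 (mod 11); P is NOT on the curve.

Evaluate F(2, 0, 3) term-by-term (mod 11).
  3*X**2 ↦ 3·4·1·1 = 12
  3*X*Y ↦ 3·2·0·1 = 0
  3*Z**2 ↦ 3·1·1·9 = 27
Sum: F(2, 0, 3) = (12) + (0) + (27) = 39.
Reducing mod 11: 39 ≡ 6 (mod 11).
Since F(a, b, c) ≡ 6 ≠ 0 (mod 11), P does NOT lie on the curve.
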